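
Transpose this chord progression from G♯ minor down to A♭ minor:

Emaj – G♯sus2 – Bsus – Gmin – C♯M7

G♯ minor down to A♭ minor is an augmented seventh; each chord root moves by that interval while the quality stays the same.
Emaj: root E down an augmented seventh → Fb, giving Fbmaj.
G♯sus2: root G♯ down an augmented seventh → Ab, giving Absus2.
Bsus: root B down an augmented seventh → Cb, giving Cbsus.
Gmin: root G down an augmented seventh → Abb, giving Abbmin.
C♯M7: root C♯ down an augmented seventh → Db, giving DbM7.

Fbmaj Absus2 Cbsus Abbmin DbM7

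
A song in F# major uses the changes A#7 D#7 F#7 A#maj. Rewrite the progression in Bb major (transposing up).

F# major up to Bb major is a diminished fourth; each chord root moves by that interval while the quality stays the same.
A#7: root A# up a diminished fourth → D, giving D7.
D#7: root D# up a diminished fourth → G, giving G7.
F#7: root F# up a diminished fourth → Bb, giving Bb7.
A#maj: root A# up a diminished fourth → D, giving Dmaj.

D7 G7 Bb7 Dmaj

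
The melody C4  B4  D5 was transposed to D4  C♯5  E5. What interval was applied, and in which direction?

up a major second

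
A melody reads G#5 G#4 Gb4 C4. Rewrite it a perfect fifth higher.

G#5 → D#6
G#4 → D#5
Gb4 → Db5
C4 → G4

D#6 D#5 Db5 G4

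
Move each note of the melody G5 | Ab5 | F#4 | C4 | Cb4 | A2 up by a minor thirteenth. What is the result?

G5: a thirteenth up reaches E, and 20 semitones makes it Eb7.
Ab5: a thirteenth up reaches F, and 20 semitones makes it Fb7.
A minor thirteenth up from F#4 gives D6.
C4 up a minor thirteenth is Ab5.
A minor thirteenth up from Cb4 gives Abb5.
A2 up a minor thirteenth is F4.

Eb7 Fb7 D6 Ab5 Abb5 F4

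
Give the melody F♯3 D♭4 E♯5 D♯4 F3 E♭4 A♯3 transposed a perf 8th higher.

F#4 Db5 E#6 D#5 F4 Eb5 A#4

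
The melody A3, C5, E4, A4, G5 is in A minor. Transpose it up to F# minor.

F#4 A5 C#5 F#5 E6

A minor to F# minor up is a major sixth, so every note moves up by that interval.
A3 gives F#4
C5 gives A5
E4 gives C#5
A4 gives F#5
G5 gives E6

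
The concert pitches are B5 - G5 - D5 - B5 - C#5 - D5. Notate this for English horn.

Written C4 sounds as F3 on the English horn, so concert pitches are written a perfect fifth up.
B5 → F#6
G5 → D6
D5 → A5
B5 → F#6
C#5 → G#5
D5 → A5

F#6 D6 A5 F#6 G#5 A5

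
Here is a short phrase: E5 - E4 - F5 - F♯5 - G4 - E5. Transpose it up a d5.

Bb5 Bb4 Cb6 C6 Db5 Bb5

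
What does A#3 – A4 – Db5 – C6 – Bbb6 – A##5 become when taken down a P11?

E#2 E3 Ab3 G4 Fb5 E##4

A#3 -> E#2
A4 -> E3
Db5 -> Ab3
C6 -> G4
Bbb6 -> Fb5
A##5 -> E##4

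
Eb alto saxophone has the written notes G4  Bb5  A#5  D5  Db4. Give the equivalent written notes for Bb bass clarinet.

C5 Eb6 D#6 G5 Gb4

First find concert pitch: the Eb alto saxophone sounds a major sixth below written, so G4 Bb5 A#5 D5 Db4 sounds Bb3 Db5 C#5 F4 Fb3.
Then write for Bb bass clarinet: it sounds a major ninth below written, so the part must be a major ninth above concert.
Bb3 → C5
Db5 → Eb6
C#5 → D#6
F4 → G5
Fb3 → Gb4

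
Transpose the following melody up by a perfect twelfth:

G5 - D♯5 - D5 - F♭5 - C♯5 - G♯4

D7 A#6 A6 Cb7 G#6 D#6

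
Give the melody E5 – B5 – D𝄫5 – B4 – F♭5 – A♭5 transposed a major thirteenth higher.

C#7 G#7 Bbb6 G#6 Db7 F7

E5: a thirteenth up reaches C, and 21 semitones makes it C#7.
A major thirteenth up from B5 gives G#7.
Dbb5 up a major thirteenth is Bbb6.
B4: a thirteenth up reaches G, and 21 semitones makes it G#6.
Fb5 up a major thirteenth is Db7.
Ab5 up a major thirteenth is F7.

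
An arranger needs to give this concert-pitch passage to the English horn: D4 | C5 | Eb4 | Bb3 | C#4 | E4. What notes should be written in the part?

A4 G5 Bb4 F4 G#4 B4

The English horn sounds a perfect fifth below written, so the written part must be a perfect fifth above concert — transpose each note up.
D4 becomes A4
C5 becomes G5
Eb4 becomes Bb4
Bb3 becomes F4
C#4 becomes G#4
E4 becomes B4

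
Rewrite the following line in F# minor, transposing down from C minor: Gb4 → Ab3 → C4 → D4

C4 D3 F#3 G#3

From C down to F# is a diminished fifth; apply that to each pitch.
Gb4 to C4
Ab3 to D3
C4 to F#3
D4 to G#3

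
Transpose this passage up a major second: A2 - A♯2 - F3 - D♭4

A2 gives B2
A#2 gives B#2
F3 gives G3
Db4 gives Eb4

B2 B#2 G3 Eb4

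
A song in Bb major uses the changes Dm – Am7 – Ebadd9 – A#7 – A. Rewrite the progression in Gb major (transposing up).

Bbm Fm7 Cbadd9 F#7 F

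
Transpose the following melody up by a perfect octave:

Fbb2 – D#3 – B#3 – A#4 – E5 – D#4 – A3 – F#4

Fbb3 D#4 B#4 A#5 E6 D#5 A4 F#5

A perfect octave up from Fbb2 gives Fbb3.
D#3 up a perfect octave is D#4.
B#3 up a perfect octave is B#4.
A perfect octave up from A#4 gives A#5.
E5: an octave up reaches E, and 12 semitones makes it E6.
D#4: an octave up reaches D, and 12 semitones makes it D#5.
A3: an octave up reaches A, and 12 semitones makes it A4.
F#4: an octave up reaches F, and 12 semitones makes it F#5.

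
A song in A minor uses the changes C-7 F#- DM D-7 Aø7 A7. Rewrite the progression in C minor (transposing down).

Eb-7 A- FM F-7 Cø7 C7

A minor down to C minor is a major sixth; each chord root moves by that interval while the quality stays the same.
C-7: root C down a major sixth → Eb, giving Eb-7.
F#-: root F# down a major sixth → A, giving A-.
DM: root D down a major sixth → F, giving FM.
D-7: root D down a major sixth → F, giving F-7.
Aø7: root A down a major sixth → C, giving Cø7.
A7: root A down a major sixth → C, giving C7.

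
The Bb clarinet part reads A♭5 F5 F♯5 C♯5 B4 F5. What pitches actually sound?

Gb5 Eb5 E5 B4 A4 Eb5

Written C4 on the Bb clarinet sounds as Bb3, a major second lower; apply that shift to every note.
Ab5 gives Gb5
F5 gives Eb5
F#5 gives E5
C#5 gives B4
B4 gives A4
F5 gives Eb5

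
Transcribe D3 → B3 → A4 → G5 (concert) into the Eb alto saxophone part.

B3 G#4 F#5 E6

Written C4 sounds as Eb3 on the Eb alto saxophone, so concert pitches are written a major sixth up.
D3 becomes B3
B3 becomes G#4
A4 becomes F#5
G5 becomes E6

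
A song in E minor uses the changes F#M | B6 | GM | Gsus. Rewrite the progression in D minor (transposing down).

EM A6 FM Fsus

E minor down to D minor is a major second; each chord root moves by that interval while the quality stays the same.
F#M: root F# down a major second → E, giving EM.
B6: root B down a major second → A, giving A6.
GM: root G down a major second → F, giving FM.
Gsus: root G down a major second → F, giving Fsus.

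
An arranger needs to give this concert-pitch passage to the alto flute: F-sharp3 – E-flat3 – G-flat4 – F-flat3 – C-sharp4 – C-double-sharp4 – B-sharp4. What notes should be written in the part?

Written C4 sounds as G3 on the alto flute, so concert pitches are written a perfect fourth up.
F#3 to B3
Eb3 to Ab3
Gb4 to Cb5
Fb3 to Bbb3
C#4 to F#4
C##4 to F##4
B#4 to E#5

B3 Ab3 Cb5 Bbb3 F#4 F##4 E#5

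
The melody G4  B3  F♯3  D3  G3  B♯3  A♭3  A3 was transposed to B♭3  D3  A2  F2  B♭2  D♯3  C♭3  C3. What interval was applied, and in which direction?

From G4 to Bb3 is 6 letter names — a sixth of some quality.
Bb3 to G4 is 9 semitones, which makes it a major sixth; the second version is lower, so the direction is down.
Checking another pair — A3 → C3 — gives the same interval.

down a major sixth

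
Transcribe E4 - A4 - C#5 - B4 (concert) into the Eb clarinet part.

C#4 F#4 A#4 G#4

Written C4 sounds as Eb4 on the Eb clarinet, so concert pitches are written a minor third down.
E4 gives C#4
A4 gives F#4
C#5 gives A#4
B4 gives G#4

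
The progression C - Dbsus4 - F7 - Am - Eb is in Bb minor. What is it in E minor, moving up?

Bb minor up to E minor is an augmented fourth; each chord root moves by that interval while the quality stays the same.
C: root C up an augmented fourth → F#, giving F#.
Dbsus4: root Db up an augmented fourth → G, giving Gsus4.
F7: root F up an augmented fourth → B, giving B7.
Am: root A up an augmented fourth → D#, giving D#m.
Eb: root Eb up an augmented fourth → A, giving A.

F# Gsus4 B7 D#m A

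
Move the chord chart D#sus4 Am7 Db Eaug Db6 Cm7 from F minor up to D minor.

B#sus4 F#m7 Bb C#aug Bb6 Am7

F minor up to D minor is a major sixth; each chord root moves by that interval while the quality stays the same.
D#sus4: root D# up a major sixth → B#, giving B#sus4.
Am7: root A up a major sixth → F#, giving F#m7.
Db: root Db up a major sixth → Bb, giving Bb.
Eaug: root E up a major sixth → C#, giving C#aug.
Db6: root Db up a major sixth → Bb, giving Bb6.
Cm7: root C up a major sixth → A, giving Am7.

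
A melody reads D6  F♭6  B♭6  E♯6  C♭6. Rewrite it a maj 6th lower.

D6 becomes F5
Fb6 becomes Abb5
Bb6 becomes Db6
E#6 becomes G#5
Cb6 becomes Ebb5

F5 Abb5 Db6 G#5 Ebb5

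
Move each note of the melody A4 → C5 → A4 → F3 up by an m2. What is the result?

Bb4 Db5 Bb4 Gb3

A4: a second up reaches B, and 1 semitone makes it Bb4.
C5: a second up reaches D, and 1 semitone makes it Db5.
A4: a second up reaches B, and 1 semitone makes it Bb4.
F3: a second up reaches G, and 1 semitone makes it Gb3.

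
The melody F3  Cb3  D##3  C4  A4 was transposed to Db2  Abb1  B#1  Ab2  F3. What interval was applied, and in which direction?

down a major tenth

Take the first pair: F3 → Db2. F to D spans 10 letter names, so the interval is some kind of tenth.
Db2 to F3 is 16 semitones, which makes it a major tenth; the second version is lower, so the direction is down.
Checking another pair — A4 → F3 — gives the same interval.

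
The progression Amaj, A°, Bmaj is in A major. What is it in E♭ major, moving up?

A major up to E♭ major is a diminished fifth; each chord root moves by that interval while the quality stays the same.
Amaj: root A up a diminished fifth → Eb, giving Ebmaj.
A°: root A up a diminished fifth → Eb, giving Eb°.
Bmaj: root B up a diminished fifth → F, giving Fmaj.

Ebmaj Eb° Fmaj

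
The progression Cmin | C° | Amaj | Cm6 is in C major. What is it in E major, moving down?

C major down to E major is a minor sixth; each chord root moves by that interval while the quality stays the same.
Cmin: root C down a minor sixth → E, giving Emin.
C°: root C down a minor sixth → E, giving E°.
Amaj: root A down a minor sixth → C#, giving C#maj.
Cm6: root C down a minor sixth → E, giving Em6.

Emin E° C#maj Em6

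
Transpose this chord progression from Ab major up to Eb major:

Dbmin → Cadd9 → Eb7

Ab major up to Eb major is a perfect fifth; each chord root moves by that interval while the quality stays the same.
Dbmin: root Db up a perfect fifth → Ab, giving Abmin.
Cadd9: root C up a perfect fifth → G, giving Gadd9.
Eb7: root Eb up a perfect fifth → Bb, giving Bb7.

Abmin Gadd9 Bb7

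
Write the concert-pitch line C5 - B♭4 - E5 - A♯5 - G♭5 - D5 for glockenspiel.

C3 Bb2 E3 A#3 Gb3 D3

Written C4 sounds as C6 on the glockenspiel, so concert pitches are written a perfect fifteenth down.
C5 to C3
Bb4 to Bb2
E5 to E3
A#5 to A#3
Gb5 to Gb3
D5 to D3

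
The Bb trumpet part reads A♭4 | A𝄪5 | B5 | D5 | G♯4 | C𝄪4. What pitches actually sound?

Written C4 on the Bb trumpet sounds as Bb3, a major second lower; apply that shift to every note.
Ab4 becomes Gb4
A##5 becomes G##5
B5 becomes A5
D5 becomes C5
G#4 becomes F#4
C##4 becomes B#3

Gb4 G##5 A5 C5 F#4 B#3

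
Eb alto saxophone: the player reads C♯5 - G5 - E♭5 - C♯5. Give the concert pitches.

The Eb alto saxophone sounds a major sixth below written, so transpose each written note down a major sixth.
C#5 becomes E4
G5 becomes Bb4
Eb5 becomes Gb4
C#5 becomes E4

E4 Bb4 Gb4 E4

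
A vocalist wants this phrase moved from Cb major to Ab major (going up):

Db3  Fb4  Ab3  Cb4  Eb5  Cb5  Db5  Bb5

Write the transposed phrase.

Bb3 Db5 F4 Ab4 C6 Ab5 Bb5 G6

From Cb up to Ab is a major sixth; apply that to each pitch.
Db3 → Bb3
Fb4 → Db5
Ab3 → F4
Cb4 → Ab4
Eb5 → C6
Cb5 → Ab5
Db5 → Bb5
Bb5 → G6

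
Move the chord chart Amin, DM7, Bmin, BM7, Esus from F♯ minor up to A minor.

F♯ minor up to A minor is a minor third; each chord root moves by that interval while the quality stays the same.
Amin: root A up a minor third → C, giving Cmin.
DM7: root D up a minor third → F, giving FM7.
Bmin: root B up a minor third → D, giving Dmin.
BM7: root B up a minor third → D, giving DM7.
Esus: root E up a minor third → G, giving Gsus.

Cmin FM7 Dmin DM7 Gsus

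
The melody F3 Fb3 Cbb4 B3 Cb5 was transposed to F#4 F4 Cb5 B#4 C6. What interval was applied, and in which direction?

From F3 to F#4 is 8 letter names — an octave of some quality.
F3 to F#4 is 13 semitones, which makes it an augmented octave; the second version is higher, so the direction is up.
Checking another pair — Cb5 → C6 — gives the same interval.

up an augmented octave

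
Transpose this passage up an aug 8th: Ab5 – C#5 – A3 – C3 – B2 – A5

A6 C##6 A#4 C#4 B#3 A#6

Ab5: an octave up reaches A, and 13 semitones makes it A6.
An augmented octave up from C#5 gives C##6.
An augmented octave up from A3 gives A#4.
An augmented octave up from C3 gives C#4.
B2: an octave up reaches B, and 13 semitones makes it B#3.
A5: an octave up reaches A, and 13 semitones makes it A#6.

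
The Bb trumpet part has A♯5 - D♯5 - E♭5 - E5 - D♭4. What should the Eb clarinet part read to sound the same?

First find concert pitch: the Bb trumpet sounds a major second below written, so A♯5 D♯5 E♭5 E5 D♭4 sounds G#5 C#5 Db5 D5 Cb4.
Then write for Eb clarinet: it sounds a minor third above written, so the part must be a minor third below concert.
G#5 → E#5
C#5 → A#4
Db5 → Bb4
D5 → B4
Cb4 → Ab3

E#5 A#4 Bb4 B4 Ab3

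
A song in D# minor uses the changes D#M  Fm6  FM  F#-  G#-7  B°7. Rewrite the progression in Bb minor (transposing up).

BbM Dbbm6 DbbM Db- Eb-7 Gb°7

D# minor up to Bb minor is a diminished sixth; each chord root moves by that interval while the quality stays the same.
D#M: root D# up a diminished sixth → Bb, giving BbM.
Fm6: root F up a diminished sixth → Dbb, giving Dbbm6.
FM: root F up a diminished sixth → Dbb, giving DbbM.
F#-: root F# up a diminished sixth → Db, giving Db-.
G#-7: root G# up a diminished sixth → Eb, giving Eb-7.
B°7: root B up a diminished sixth → Gb, giving Gb°7.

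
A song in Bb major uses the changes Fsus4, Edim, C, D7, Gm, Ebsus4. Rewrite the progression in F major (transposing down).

Csus4 Bdim G A7 Dm Bbsus4

Bb major down to F major is a perfect fourth; each chord root moves by that interval while the quality stays the same.
Fsus4: root F down a perfect fourth → C, giving Csus4.
Edim: root E down a perfect fourth → B, giving Bdim.
C: root C down a perfect fourth → G, giving G.
D7: root D down a perfect fourth → A, giving A7.
Gm: root G down a perfect fourth → D, giving Dm.
Ebsus4: root Eb down a perfect fourth → Bb, giving Bbsus4.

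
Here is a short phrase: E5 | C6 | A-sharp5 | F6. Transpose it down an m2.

D#5 B5 G##5 E6

E5: a second down reaches D, and 1 semitone makes it D#5.
A minor second down from C6 gives B5.
A#5: a second down reaches G, and 1 semitone makes it G##5.
F6 down a minor second is E6.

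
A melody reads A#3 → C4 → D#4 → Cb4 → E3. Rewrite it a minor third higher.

C#4 Eb4 F#4 Ebb4 G3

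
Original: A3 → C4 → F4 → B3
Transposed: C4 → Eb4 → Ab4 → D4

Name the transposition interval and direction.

up a minor third

From A3 to C4 is 3 letter names — a third of some quality.
A3 to C4 is 3 semitones, which makes it a minor third; the second version is higher, so the direction is up.
Checking another pair — B3 → D4 — gives the same interval.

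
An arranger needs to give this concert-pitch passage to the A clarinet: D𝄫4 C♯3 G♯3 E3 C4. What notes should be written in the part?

The A clarinet sounds a minor third below written, so the written part must be a minor third above concert — transpose each note up.
Dbb4 gives Fbb4
C#3 gives E3
G#3 gives B3
E3 gives G3
C4 gives Eb4

Fbb4 E3 B3 G3 Eb4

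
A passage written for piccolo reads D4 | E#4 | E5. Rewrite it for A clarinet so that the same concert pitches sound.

F5 G#5 G6

First find concert pitch: the piccolo sounds a perfect octave above written, so D4 E#4 E5 sounds D5 E#5 E6.
Then write for A clarinet: it sounds a minor third below written, so the part must be a minor third above concert.
D5 → F5
E#5 → G#5
E6 → G6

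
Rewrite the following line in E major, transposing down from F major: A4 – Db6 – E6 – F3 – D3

G#4 C6 D#6 E3 C#3

F major to E major down is a minor second, so every note moves down by that interval.
A4 gives G#4
Db6 gives C6
E6 gives D#6
F3 gives E3
D3 gives C#3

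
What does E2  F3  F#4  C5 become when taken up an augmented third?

E2 up an augmented third is G##2.
F3: a third up reaches A, and 5 semitones makes it A#3.
An augmented third up from F#4 gives A##4.
C5 up an augmented third is E#5.

G##2 A#3 A##4 E#5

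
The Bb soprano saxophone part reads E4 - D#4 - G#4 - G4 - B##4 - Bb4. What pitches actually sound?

D4 C#4 F#4 F4 A##4 Ab4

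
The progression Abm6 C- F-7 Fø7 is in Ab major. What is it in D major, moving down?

Ab major down to D major is a diminished fifth; each chord root moves by that interval while the quality stays the same.
Abm6: root Ab down a diminished fifth → D, giving Dm6.
C-: root C down a diminished fifth → F#, giving F#-.
F-7: root F down a diminished fifth → B, giving B-7.
Fø7: root F down a diminished fifth → B, giving Bø7.

Dm6 F#- B-7 Bø7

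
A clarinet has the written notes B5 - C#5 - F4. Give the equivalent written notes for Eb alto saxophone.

E#6 F##5 B4

First find concert pitch: the A clarinet sounds a minor third below written, so B5 C#5 F4 sounds G#5 A#4 D4.
Then write for Eb alto saxophone: it sounds a major sixth below written, so the part must be a major sixth above concert.
G#5 → E#6
A#4 → F##5
D4 → B4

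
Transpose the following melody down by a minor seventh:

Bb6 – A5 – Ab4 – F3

C6 B4 Bb3 G2

Bb6 gives C6
A5 gives B4
Ab4 gives Bb3
F3 gives G2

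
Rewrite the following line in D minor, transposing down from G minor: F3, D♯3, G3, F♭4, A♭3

G minor to D minor down is a perfect fourth, so every note moves down by that interval.
F3 -> C3
D#3 -> A#2
G3 -> D3
Fb4 -> Cb4
Ab3 -> Eb3

C3 A#2 D3 Cb4 Eb3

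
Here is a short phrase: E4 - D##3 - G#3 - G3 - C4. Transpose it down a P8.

E3 D##2 G#2 G2 C3

A perfect octave down from E4 gives E3.
A perfect octave down from D##3 gives D##2.
G#3: an octave down reaches G, and 12 semitones makes it G#2.
G3: an octave down reaches G, and 12 semitones makes it G2.
C4: an octave down reaches C, and 12 semitones makes it C3.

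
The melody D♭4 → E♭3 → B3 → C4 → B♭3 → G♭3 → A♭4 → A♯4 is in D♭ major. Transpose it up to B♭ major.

Bb4 C4 G#4 A4 G4 Eb4 F5 F##5

From D♭ up to B♭ is a major sixth; apply that to each pitch.
Db4 becomes Bb4
Eb3 becomes C4
B3 becomes G#4
C4 becomes A4
Bb3 becomes G4
Gb3 becomes Eb4
Ab4 becomes F5
A#4 becomes F##5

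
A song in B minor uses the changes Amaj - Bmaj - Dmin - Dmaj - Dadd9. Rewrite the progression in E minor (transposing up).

B minor up to E minor is a perfect fourth; each chord root moves by that interval while the quality stays the same.
Amaj: root A up a perfect fourth → D, giving Dmaj.
Bmaj: root B up a perfect fourth → E, giving Emaj.
Dmin: root D up a perfect fourth → G, giving Gmin.
Dmaj: root D up a perfect fourth → G, giving Gmaj.
Dadd9: root D up a perfect fourth → G, giving Gadd9.

Dmaj Emaj Gmin Gmaj Gadd9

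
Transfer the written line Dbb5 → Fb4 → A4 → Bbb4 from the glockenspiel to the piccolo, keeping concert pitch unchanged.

Dbb6 Fb5 A5 Bbb5

First find concert pitch: the glockenspiel sounds a perfect fifteenth above written, so Dbb5 Fb4 A4 Bbb4 sounds Dbb7 Fb6 A6 Bbb6.
Then write for piccolo: it sounds a perfect octave above written, so the part must be a perfect octave below concert.
Dbb7 → Dbb6
Fb6 → Fb5
A6 → A5
Bbb6 → Bbb5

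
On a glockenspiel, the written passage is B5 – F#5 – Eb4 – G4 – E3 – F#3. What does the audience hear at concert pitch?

B7 F#7 Eb6 G6 E5 F#5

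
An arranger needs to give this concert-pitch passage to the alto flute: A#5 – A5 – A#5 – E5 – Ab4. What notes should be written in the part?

The alto flute sounds a perfect fourth below written, so the written part must be a perfect fourth above concert — transpose each note up.
A#5 -> D#6
A5 -> D6
A#5 -> D#6
E5 -> A5
Ab4 -> Db5

D#6 D6 D#6 A5 Db5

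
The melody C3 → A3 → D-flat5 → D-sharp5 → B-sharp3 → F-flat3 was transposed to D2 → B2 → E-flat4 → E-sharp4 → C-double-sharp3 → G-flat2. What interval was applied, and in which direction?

down a minor seventh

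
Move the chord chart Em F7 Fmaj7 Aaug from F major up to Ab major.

F major up to Ab major is a minor third; each chord root moves by that interval while the quality stays the same.
Em: root E up a minor third → G, giving Gm.
F7: root F up a minor third → Ab, giving Ab7.
Fmaj7: root F up a minor third → Ab, giving Abmaj7.
Aaug: root A up a minor third → C, giving Caug.

Gm Ab7 Abmaj7 Caug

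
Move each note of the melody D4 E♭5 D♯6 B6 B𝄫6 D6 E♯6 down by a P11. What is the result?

A2 Bb3 A#4 F#5 Fb5 A4 B#4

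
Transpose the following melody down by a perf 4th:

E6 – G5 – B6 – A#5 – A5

B5 D5 F#6 E#5 E5

E6: a fourth down reaches B, and 5 semitones makes it B5.
A perfect fourth down from G5 gives D5.
B6: a fourth down reaches F, and 5 semitones makes it F#6.
A#5 down a perfect fourth is E#5.
A5: a fourth down reaches E, and 5 semitones makes it E5.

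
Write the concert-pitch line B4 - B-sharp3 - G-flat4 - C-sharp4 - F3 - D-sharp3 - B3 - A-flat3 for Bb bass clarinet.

Written C4 sounds as Bb2 on the Bb bass clarinet, so concert pitches are written a major ninth up.
B4 gives C#6
B#3 gives C##5
Gb4 gives Ab5
C#4 gives D#5
F3 gives G4
D#3 gives E#4
B3 gives C#5
Ab3 gives Bb4

C#6 C##5 Ab5 D#5 G4 E#4 C#5 Bb4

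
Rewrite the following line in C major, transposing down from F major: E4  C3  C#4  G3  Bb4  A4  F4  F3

B3 G2 G#3 D3 F4 E4 C4 C3

F major to C major down is a perfect fourth, so every note moves down by that interval.
E4 gives B3
C3 gives G2
C#4 gives G#3
G3 gives D3
Bb4 gives F4
A4 gives E4
F4 gives C4
F3 gives C3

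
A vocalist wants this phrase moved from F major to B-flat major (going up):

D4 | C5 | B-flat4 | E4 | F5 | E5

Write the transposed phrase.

From F up to B-flat is a perfect fourth; apply that to each pitch.
D4 becomes G4
C5 becomes F5
Bb4 becomes Eb5
E4 becomes A4
F5 becomes Bb5
E5 becomes A5

G4 F5 Eb5 A4 Bb5 A5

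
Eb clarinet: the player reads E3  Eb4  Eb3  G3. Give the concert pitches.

G3 Gb4 Gb3 Bb3

Written C4 on the Eb clarinet sounds as Eb4, a minor third higher; apply that shift to every note.
E3 gives G3
Eb4 gives Gb4
Eb3 gives Gb3
G3 gives Bb3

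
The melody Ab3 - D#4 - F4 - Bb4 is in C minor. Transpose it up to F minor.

Db4 G#4 Bb4 Eb5

C minor to F minor up is a perfect fourth, so every note moves up by that interval.
Ab3 → Db4
D#4 → G#4
F4 → Bb4
Bb4 → Eb5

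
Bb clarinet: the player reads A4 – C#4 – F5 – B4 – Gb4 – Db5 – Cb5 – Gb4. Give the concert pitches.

The Bb clarinet sounds a major second below written, so transpose each written note down a major second.
A4 becomes G4
C#4 becomes B3
F5 becomes Eb5
B4 becomes A4
Gb4 becomes Fb4
Db5 becomes Cb5
Cb5 becomes Bbb4
Gb4 becomes Fb4

G4 B3 Eb5 A4 Fb4 Cb5 Bbb4 Fb4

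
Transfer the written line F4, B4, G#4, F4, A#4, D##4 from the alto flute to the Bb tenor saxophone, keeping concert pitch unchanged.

First find concert pitch: the alto flute sounds a perfect fourth below written, so F4 B4 G#4 F4 A#4 D##4 sounds C4 F#4 D#4 C4 E#4 A##3.
Then write for Bb tenor saxophone: it sounds a major ninth below written, so the part must be a major ninth above concert.
C4 → D5
F#4 → G#5
D#4 → E#5
C4 → D5
E#4 → F##5
A##3 → B##4

D5 G#5 E#5 D5 F##5 B##4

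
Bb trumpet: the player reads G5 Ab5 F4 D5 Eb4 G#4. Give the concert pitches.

Written C4 on the Bb trumpet sounds as Bb3, a major second lower; apply that shift to every note.
G5 to F5
Ab5 to Gb5
F4 to Eb4
D5 to C5
Eb4 to Db4
G#4 to F#4

F5 Gb5 Eb4 C5 Db4 F#4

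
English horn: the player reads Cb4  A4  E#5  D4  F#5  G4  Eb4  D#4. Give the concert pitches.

Fb3 D4 A#4 G3 B4 C4 Ab3 G#3

Written C4 on the English horn sounds as F3, a perfect fifth lower; apply that shift to every note.
Cb4 to Fb3
A4 to D4
E#5 to A#4
D4 to G3
F#5 to B4
G4 to C4
Eb4 to Ab3
D#4 to G#3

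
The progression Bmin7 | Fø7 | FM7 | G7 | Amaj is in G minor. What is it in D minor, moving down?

F#min7 Cø7 CM7 D7 Emaj

G minor down to D minor is a perfect fourth; each chord root moves by that interval while the quality stays the same.
Bmin7: root B down a perfect fourth → F#, giving F#min7.
Fø7: root F down a perfect fourth → C, giving Cø7.
FM7: root F down a perfect fourth → C, giving CM7.
G7: root G down a perfect fourth → D, giving D7.
Amaj: root A down a perfect fourth → E, giving Emaj.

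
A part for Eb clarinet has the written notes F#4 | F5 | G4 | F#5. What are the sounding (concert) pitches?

The Eb clarinet sounds a minor third above written, so transpose each written note up a minor third.
F#4 becomes A4
F5 becomes Ab5
G4 becomes Bb4
F#5 becomes A5

A4 Ab5 Bb4 A5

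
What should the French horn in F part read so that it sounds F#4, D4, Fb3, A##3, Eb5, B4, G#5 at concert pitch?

Written C4 sounds as F3 on the French horn in F, so concert pitches are written a perfect fifth up.
F#4 becomes C#5
D4 becomes A4
Fb3 becomes Cb4
A##3 becomes E##4
Eb5 becomes Bb5
B4 becomes F#5
G#5 becomes D#6

C#5 A4 Cb4 E##4 Bb5 F#5 D#6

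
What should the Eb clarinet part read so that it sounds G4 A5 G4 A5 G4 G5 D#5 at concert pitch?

The Eb clarinet sounds a minor third above written, so the written part must be a minor third below concert — transpose each note down.
G4 becomes E4
A5 becomes F#5
G4 becomes E4
A5 becomes F#5
G4 becomes E4
G5 becomes E5
D#5 becomes B#4

E4 F#5 E4 F#5 E4 E5 B#4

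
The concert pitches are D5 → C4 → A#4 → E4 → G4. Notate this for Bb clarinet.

Written C4 sounds as Bb3 on the Bb clarinet, so concert pitches are written a major second up.
D5 gives E5
C4 gives D4
A#4 gives B#4
E4 gives F#4
G4 gives A4

E5 D4 B#4 F#4 A4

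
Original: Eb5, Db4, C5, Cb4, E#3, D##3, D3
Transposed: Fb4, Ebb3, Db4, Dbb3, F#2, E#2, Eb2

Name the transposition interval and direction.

down a major seventh

From Eb5 to Fb4 is 7 letter names — a seventh of some quality.
Fb4 to Eb5 is 11 semitones, which makes it a major seventh; the second version is lower, so the direction is down.
Checking another pair — D3 → Eb2 — gives the same interval.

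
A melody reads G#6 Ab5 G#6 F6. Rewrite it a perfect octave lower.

G#5 Ab4 G#5 F5

G#6 → G#5
Ab5 → Ab4
G#6 → G#5
F6 → F5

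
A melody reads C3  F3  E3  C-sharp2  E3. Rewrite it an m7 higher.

Bb3 Eb4 D4 B2 D4

C3 gives Bb3
F3 gives Eb4
E3 gives D4
C#2 gives B2
E3 gives D4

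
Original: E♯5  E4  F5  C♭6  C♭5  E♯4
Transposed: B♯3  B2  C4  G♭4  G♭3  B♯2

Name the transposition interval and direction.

From E#5 to B#3 is 11 letter names — an eleventh of some quality.
B#3 to E#5 is 17 semitones, which makes it a perfect eleventh; the second version is lower, so the direction is down.
Checking another pair — E#4 → B#2 — gives the same interval.

down a perfect eleventh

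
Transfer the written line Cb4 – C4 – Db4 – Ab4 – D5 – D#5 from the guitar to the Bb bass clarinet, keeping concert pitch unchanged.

First find concert pitch: the guitar sounds a perfect octave below written, so Cb4 C4 Db4 Ab4 D5 D#5 sounds Cb3 C3 Db3 Ab3 D4 D#4.
Then write for Bb bass clarinet: it sounds a major ninth below written, so the part must be a major ninth above concert.
Cb3 → Db4
C3 → D4
Db3 → Eb4
Ab3 → Bb4
D4 → E5
D#4 → E#5

Db4 D4 Eb4 Bb4 E5 E#5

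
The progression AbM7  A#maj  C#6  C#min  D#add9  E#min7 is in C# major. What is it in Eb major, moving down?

CbbM7 Cmaj Eb6 Ebmin Fadd9 Gmin7

C# major down to Eb major is an augmented sixth; each chord root moves by that interval while the quality stays the same.
AbM7: root Ab down an augmented sixth → Cbb, giving CbbM7.
A#maj: root A# down an augmented sixth → C, giving Cmaj.
C#6: root C# down an augmented sixth → Eb, giving Eb6.
C#min: root C# down an augmented sixth → Eb, giving Ebmin.
D#add9: root D# down an augmented sixth → F, giving Fadd9.
E#min7: root E# down an augmented sixth → G, giving Gmin7.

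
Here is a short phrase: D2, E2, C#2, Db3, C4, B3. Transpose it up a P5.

A2 B2 G#2 Ab3 G4 F#4

D2 up a perfect fifth is A2.
A perfect fifth up from E2 gives B2.
A perfect fifth up from C#2 gives G#2.
Db3 up a perfect fifth is Ab3.
C4: a fifth up reaches G, and 7 semitones makes it G4.
A perfect fifth up from B3 gives F#4.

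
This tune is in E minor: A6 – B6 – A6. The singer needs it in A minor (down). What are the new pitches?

D6 E6 D6

From E down to A is a perfect fifth; apply that to each pitch.
A6 → D6
B6 → E6
A6 → D6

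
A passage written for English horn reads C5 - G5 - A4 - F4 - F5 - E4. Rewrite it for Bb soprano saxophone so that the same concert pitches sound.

G4 D5 E4 C4 C5 B3

First find concert pitch: the English horn sounds a perfect fifth below written, so C5 G5 A4 F4 F5 E4 sounds F4 C5 D4 Bb3 Bb4 A3.
Then write for Bb soprano saxophone: it sounds a major second below written, so the part must be a major second above concert.
F4 → G4
C5 → D5
D4 → E4
Bb3 → C4
Bb4 → C5
A3 → B3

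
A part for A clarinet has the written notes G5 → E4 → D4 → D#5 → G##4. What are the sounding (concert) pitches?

The A clarinet sounds a minor third below written, so transpose each written note down a minor third.
G5 gives E5
E4 gives C#4
D4 gives B3
D#5 gives B#4
G##4 gives E##4

E5 C#4 B3 B#4 E##4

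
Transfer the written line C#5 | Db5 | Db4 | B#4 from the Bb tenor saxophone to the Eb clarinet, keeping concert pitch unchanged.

G#3 Ab3 Ab2 F##3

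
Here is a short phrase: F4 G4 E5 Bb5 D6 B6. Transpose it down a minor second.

E4 F#4 D#5 A5 C#6 A#6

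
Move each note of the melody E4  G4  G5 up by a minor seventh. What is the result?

E4 up a minor seventh is D5.
A minor seventh up from G4 gives F5.
A minor seventh up from G5 gives F6.

D5 F5 F6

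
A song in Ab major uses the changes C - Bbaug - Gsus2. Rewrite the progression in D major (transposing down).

F# Eaug C#sus2

Ab major down to D major is a diminished fifth; each chord root moves by that interval while the quality stays the same.
C: root C down a diminished fifth → F#, giving F#.
Bbaug: root Bb down a diminished fifth → E, giving Eaug.
Gsus2: root G down a diminished fifth → C#, giving C#sus2.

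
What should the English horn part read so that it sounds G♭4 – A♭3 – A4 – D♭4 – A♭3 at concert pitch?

Db5 Eb4 E5 Ab4 Eb4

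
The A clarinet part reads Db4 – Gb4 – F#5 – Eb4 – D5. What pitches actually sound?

Bb3 Eb4 D#5 C4 B4

Written C4 on the A clarinet sounds as A3, a minor third lower; apply that shift to every note.
Db4 becomes Bb3
Gb4 becomes Eb4
F#5 becomes D#5
Eb4 becomes C4
D5 becomes B4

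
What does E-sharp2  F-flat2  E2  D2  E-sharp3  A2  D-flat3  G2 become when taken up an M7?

D##3 Eb3 D#3 C#3 D##4 G#3 C4 F#3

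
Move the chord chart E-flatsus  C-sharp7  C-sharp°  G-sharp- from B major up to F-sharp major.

B major up to F-sharp major is a perfect fifth; each chord root moves by that interval while the quality stays the same.
E-flatsus: root E-flat up a perfect fifth → Bb, giving Bbsus.
C-sharp7: root C-sharp up a perfect fifth → G#, giving G#7.
C-sharp°: root C-sharp up a perfect fifth → G#, giving G#°.
G-sharp-: root G-sharp up a perfect fifth → D#, giving D#-.

Bbsus G#7 G#° D#-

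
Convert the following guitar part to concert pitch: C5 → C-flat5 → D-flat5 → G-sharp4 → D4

Written C4 on the guitar sounds as C3, a perfect octave lower; apply that shift to every note.
C5 becomes C4
Cb5 becomes Cb4
Db5 becomes Db4
G#4 becomes G#3
D4 becomes D3

C4 Cb4 Db4 G#3 D3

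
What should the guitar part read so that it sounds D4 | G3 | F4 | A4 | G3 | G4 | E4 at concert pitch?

D5 G4 F5 A5 G4 G5 E5

Written C4 sounds as C3 on the guitar, so concert pitches are written a perfect octave up.
D4 -> D5
G3 -> G4
F4 -> F5
A4 -> A5
G3 -> G4
G4 -> G5
E4 -> E5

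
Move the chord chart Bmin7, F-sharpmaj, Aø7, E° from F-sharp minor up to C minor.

Fmin7 Cmaj Ebø7 Bb°

F-sharp minor up to C minor is a diminished fifth; each chord root moves by that interval while the quality stays the same.
Bmin7: root B up a diminished fifth → F, giving Fmin7.
F-sharpmaj: root F-sharp up a diminished fifth → C, giving Cmaj.
Aø7: root A up a diminished fifth → Eb, giving Ebø7.
E°: root E up a diminished fifth → Bb, giving Bb°.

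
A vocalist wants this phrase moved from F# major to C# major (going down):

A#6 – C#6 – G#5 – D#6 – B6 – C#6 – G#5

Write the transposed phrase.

E#6 G#5 D#5 A#5 F#6 G#5 D#5

From F# down to C# is a perfect fourth; apply that to each pitch.
A#6 becomes E#6
C#6 becomes G#5
G#5 becomes D#5
D#6 becomes A#5
B6 becomes F#6
C#6 becomes G#5
G#5 becomes D#5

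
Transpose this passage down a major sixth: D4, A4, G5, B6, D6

D4: a sixth down reaches F, and 9 semitones makes it F3.
A4: a sixth down reaches C, and 9 semitones makes it C4.
G5 down a major sixth is Bb4.
B6 down a major sixth is D6.
D6 down a major sixth is F5.

F3 C4 Bb4 D6 F5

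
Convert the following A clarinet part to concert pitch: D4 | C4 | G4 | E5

The A clarinet sounds a minor third below written, so transpose each written note down a minor third.
D4 → B3
C4 → A3
G4 → E4
E5 → C#5

B3 A3 E4 C#5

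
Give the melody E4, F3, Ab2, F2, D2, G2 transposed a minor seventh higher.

D5 Eb4 Gb3 Eb3 C3 F3

E4 up a minor seventh is D5.
A minor seventh up from F3 gives Eb4.
A minor seventh up from Ab2 gives Gb3.
A minor seventh up from F2 gives Eb3.
A minor seventh up from D2 gives C3.
G2: a seventh up reaches F, and 10 semitones makes it F3.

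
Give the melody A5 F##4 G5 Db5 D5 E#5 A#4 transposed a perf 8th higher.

A6 F##5 G6 Db6 D6 E#6 A#5

A5 → A6
F##4 → F##5
G5 → G6
Db5 → Db6
D5 → D6
E#5 → E#6
A#4 → A#5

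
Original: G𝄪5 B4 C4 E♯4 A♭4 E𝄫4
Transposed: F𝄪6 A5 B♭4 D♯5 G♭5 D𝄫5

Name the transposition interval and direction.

up a minor seventh

From G##5 to F##6 is 7 letter names — a seventh of some quality.
G##5 to F##6 is 10 semitones, which makes it a minor seventh; the second version is higher, so the direction is up.
Checking another pair — Ebb4 → Dbb5 — gives the same interval.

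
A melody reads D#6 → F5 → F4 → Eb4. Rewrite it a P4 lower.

A#5 C5 C4 Bb3

D#6 down a perfect fourth is A#5.
A perfect fourth down from F5 gives C5.
F4: a fourth down reaches C, and 5 semitones makes it C4.
Eb4 down a perfect fourth is Bb3.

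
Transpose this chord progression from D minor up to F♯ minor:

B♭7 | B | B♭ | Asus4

D7 D# D C#sus4

D minor up to F♯ minor is a major third; each chord root moves by that interval while the quality stays the same.
B♭7: root B♭ up a major third → D, giving D7.
B: root B up a major third → D#, giving D#.
B♭: root B♭ up a major third → D, giving D.
Asus4: root A up a major third → C#, giving C#sus4.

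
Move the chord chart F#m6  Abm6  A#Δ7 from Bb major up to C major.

G#m6 Bbm6 B#Δ7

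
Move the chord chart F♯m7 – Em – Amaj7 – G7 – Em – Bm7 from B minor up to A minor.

Em7 Dm Gmaj7 F7 Dm Am7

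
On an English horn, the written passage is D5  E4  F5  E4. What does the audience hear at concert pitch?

G4 A3 Bb4 A3

The English horn sounds a perfect fifth below written, so transpose each written note down a perfect fifth.
D5 → G4
E4 → A3
F5 → Bb4
E4 → A3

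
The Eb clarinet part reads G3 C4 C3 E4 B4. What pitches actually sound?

Written C4 on the Eb clarinet sounds as Eb4, a minor third higher; apply that shift to every note.
G3 → Bb3
C4 → Eb4
C3 → Eb3
E4 → G4
B4 → D5

Bb3 Eb4 Eb3 G4 D5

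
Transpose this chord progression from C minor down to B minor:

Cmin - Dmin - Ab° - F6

Bmin C#min G° E6

C minor down to B minor is a minor second; each chord root moves by that interval while the quality stays the same.
Cmin: root C down a minor second → B, giving Bmin.
Dmin: root D down a minor second → C#, giving C#min.
Ab°: root Ab down a minor second → G, giving G°.
F6: root F down a minor second → E, giving E6.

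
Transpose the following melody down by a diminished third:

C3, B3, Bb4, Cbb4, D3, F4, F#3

A diminished third down from C3 gives A#2.
A diminished third down from B3 gives G##3.
Bb4: a third down reaches G, and 2 semitones makes it G#4.
Cbb4 down a diminished third is Ab3.
D3 down a diminished third is B#2.
F4 down a diminished third is D#4.
F#3: a third down reaches D, and 2 semitones makes it D##3.

A#2 G##3 G#4 Ab3 B#2 D#4 D##3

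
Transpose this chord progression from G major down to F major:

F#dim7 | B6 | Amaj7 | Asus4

Edim7 A6 Gmaj7 Gsus4

G major down to F major is a major second; each chord root moves by that interval while the quality stays the same.
F#dim7: root F# down a major second → E, giving Edim7.
B6: root B down a major second → A, giving A6.
Amaj7: root A down a major second → G, giving Gmaj7.
Asus4: root A down a major second → G, giving Gsus4.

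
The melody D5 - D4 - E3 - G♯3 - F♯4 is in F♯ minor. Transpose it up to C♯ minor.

F♯ minor to C♯ minor up is a perfect fifth, so every note moves up by that interval.
D5 -> A5
D4 -> A4
E3 -> B3
G#3 -> D#4
F#4 -> C#5

A5 A4 B3 D#4 C#5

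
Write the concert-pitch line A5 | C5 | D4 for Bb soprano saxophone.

The Bb soprano saxophone sounds a major second below written, so the written part must be a major second above concert — transpose each note up.
A5 → B5
C5 → D5
D4 → E4

B5 D5 E4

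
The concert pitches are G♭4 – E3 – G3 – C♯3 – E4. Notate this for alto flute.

The alto flute sounds a perfect fourth below written, so the written part must be a perfect fourth above concert — transpose each note up.
Gb4 → Cb5
E3 → A3
G3 → C4
C#3 → F#3
E4 → A4

Cb5 A3 C4 F#3 A4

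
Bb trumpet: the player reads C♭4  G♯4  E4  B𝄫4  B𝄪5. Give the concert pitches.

Written C4 on the Bb trumpet sounds as Bb3, a major second lower; apply that shift to every note.
Cb4 gives Bbb3
G#4 gives F#4
E4 gives D4
Bbb4 gives Abb4
B##5 gives A##5

Bbb3 F#4 D4 Abb4 A##5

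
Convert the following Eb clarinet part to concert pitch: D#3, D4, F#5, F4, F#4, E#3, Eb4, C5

Written C4 on the Eb clarinet sounds as Eb4, a minor third higher; apply that shift to every note.
D#3 to F#3
D4 to F4
F#5 to A5
F4 to Ab4
F#4 to A4
E#3 to G#3
Eb4 to Gb4
C5 to Eb5

F#3 F4 A5 Ab4 A4 G#3 Gb4 Eb5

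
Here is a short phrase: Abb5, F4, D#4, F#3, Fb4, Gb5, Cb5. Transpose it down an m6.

Abb5: a sixth down reaches C, and 8 semitones makes it Cb5.
F4 down a minor sixth is A3.
D#4 down a minor sixth is F##3.
F#3: a sixth down reaches A, and 8 semitones makes it A#2.
Fb4 down a minor sixth is Ab3.
A minor sixth down from Gb5 gives Bb4.
Cb5 down a minor sixth is Eb4.

Cb5 A3 F##3 A#2 Ab3 Bb4 Eb4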